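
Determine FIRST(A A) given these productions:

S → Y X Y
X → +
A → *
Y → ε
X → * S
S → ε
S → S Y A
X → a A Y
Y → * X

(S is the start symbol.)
{ '*' }

FIRST sets of the non-terminals involved (from the grammar, by fixed-point iteration):
  FIRST(A) = { '*' }

To compute FIRST(A A), process the symbols left to right:
Symbol A is a non-terminal. Add FIRST(A) \ {ε} = { '*' }
A is not nullable (ε ∉ FIRST(A)), so stop here.
FIRST(A A) = { '*' }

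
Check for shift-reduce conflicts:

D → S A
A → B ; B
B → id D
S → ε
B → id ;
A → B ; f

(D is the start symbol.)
Augment with D' → D and build the canonical LR(0) collection (I0 = CLOSURE({[D' → . D]}), then GOTO on every symbol after a dot until no new states appear). It has 11 states:
  I0: { [D → . S A], [D' → . D], [S → .] }  — reduce
  I1: { [D' → D .] }  — accept
  I2: { [A → . B ; B], [A → . B ; f], [B → . id ;], [B → . id D], [D → S . A] }  — shift
  I3: { [D → S A .] }  — reduce
  I4: { [A → B . ; B], [A → B . ; f] }  — shift
  I5: { [B → id . ;], [B → id . D], [D → . S A], [S → .] }  — shift, reduce
  I6: { [B → id ; .] }  — reduce
  I7: { [B → id D .] }  — reduce
  I8: { [A → B ; . B], [A → B ; . f], [B → . id ;], [B → . id D] }  — shift
  I9: { [A → B ; B .] }  — reduce
  I10: { [A → B ; f .] }  — reduce

I5 contains reduce item [S → .] and shift item [B → id . ;] — shift-reduce conflict.

Answer: Yes — I5: [S → .] vs [B → id . ;]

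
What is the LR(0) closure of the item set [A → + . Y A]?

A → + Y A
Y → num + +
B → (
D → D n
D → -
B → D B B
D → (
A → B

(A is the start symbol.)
To compute CLOSURE, for each item [A → α.Bβ] where B is a non-terminal, add [B → .γ] for all productions B → γ; repeat for the newly added items until nothing changes.

Start with: [A → + . Y A]
  [A → + . Y A] has the dot before Y: add [Y → . num + +]
No further items can be added.

CLOSURE = { [A → + . Y A], [Y → . num + +] }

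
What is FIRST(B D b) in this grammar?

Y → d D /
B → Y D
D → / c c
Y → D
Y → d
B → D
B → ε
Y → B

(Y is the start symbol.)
{ '/', 'd' }

FIRST sets of the non-terminals involved (from the grammar, by fixed-point iteration):
  FIRST(B) = { '/', 'd', ε }
  FIRST(D) = { '/' }

To compute FIRST(B D b), process the symbols left to right:
Symbol B is a non-terminal. Add FIRST(B) \ {ε} = { '/', 'd' }
B is nullable (ε ∈ FIRST(B)), continue to the next symbol.
Symbol D is a non-terminal. Add FIRST(D) \ {ε} = { '/' }
D is not nullable (ε ∉ FIRST(D)), so stop here.
FIRST(B D b) = { '/', 'd' }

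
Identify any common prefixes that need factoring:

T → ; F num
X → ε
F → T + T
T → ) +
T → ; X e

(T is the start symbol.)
Yes, T has productions with common prefix ';'

Left-factoring is needed when two productions for the same non-terminal
share a common prefix on the right-hand side.

Productions for T:
  T → ; F num
  T → ) +
  T → ; X e

Found common prefix ';' in productions for T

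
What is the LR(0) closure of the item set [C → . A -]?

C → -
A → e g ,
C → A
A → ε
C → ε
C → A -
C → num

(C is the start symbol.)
{ [A → . e g ,], [A → .], [C → . A -] }

To compute CLOSURE, for each item [A → α.Bβ] where B is a non-terminal, add [B → .γ] for all productions B → γ; repeat for the newly added items until nothing changes.

Start with: [C → . A -]
  [C → . A -] has the dot before A: add [A → . e g ,], [A → .]
No further items can be added.

CLOSURE = { [A → . e g ,], [A → .], [C → . A -] }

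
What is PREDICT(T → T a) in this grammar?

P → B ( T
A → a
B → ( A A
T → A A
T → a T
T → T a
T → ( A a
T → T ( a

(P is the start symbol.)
{ '(', 'a' }

PREDICT(T → T a) = (FIRST(RHS) \ {ε}) ∪ (FOLLOW(T) if ε ∈ FIRST(RHS), i.e. RHS ⇒* ε)
FIRST(T) = { '(', 'a' }
FIRST(T a) = { '(', 'a' }
ε ∉ FIRST(T a), so FOLLOW(T) is not added.
PREDICT(T → T a) = { '(', 'a' }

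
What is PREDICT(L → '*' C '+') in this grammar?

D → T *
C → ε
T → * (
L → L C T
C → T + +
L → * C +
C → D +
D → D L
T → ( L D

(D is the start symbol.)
PREDICT(L → '*' C '+') = (FIRST(RHS) \ {ε}) ∪ (FOLLOW(L) if ε ∈ FIRST(RHS), i.e. RHS ⇒* ε)
FIRST('*' C '+') = { '*' }
ε ∉ FIRST('*' C '+'), so FOLLOW(L) is not added.
PREDICT(L → '*' C '+') = { '*' }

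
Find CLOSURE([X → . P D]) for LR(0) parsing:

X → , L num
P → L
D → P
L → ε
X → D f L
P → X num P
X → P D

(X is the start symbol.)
To compute CLOSURE, for each item [A → α.Bβ] where B is a non-terminal, add [B → .γ] for all productions B → γ; repeat for the newly added items until nothing changes.

Start with: [X → . P D]
  [X → . P D] has the dot before P: add [P → . L], [P → . X num P]
  [P → . L] has the dot before L: add [L → .]
  [P → . X num P] has the dot before X: add [X → . , L num], [X → . D f L]
  [X → . D f L] has the dot before D: add [D → . P]
No further items can be added.

CLOSURE = { [D → . P], [L → .], [P → . L], [P → . X num P], [X → . , L num], [X → . D f L], [X → . P D] }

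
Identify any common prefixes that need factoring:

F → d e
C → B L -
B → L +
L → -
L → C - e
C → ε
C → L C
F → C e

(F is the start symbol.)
No, left-factoring is not needed

Left-factoring is needed when two productions for the same non-terminal
share a common prefix on the right-hand side.

Productions for F:
  F → d e
  F → C e
Productions for C:
  C → B L -
  C → ε
  C → L C
Productions for L:
  L → -
  L → C - e

No common prefixes found.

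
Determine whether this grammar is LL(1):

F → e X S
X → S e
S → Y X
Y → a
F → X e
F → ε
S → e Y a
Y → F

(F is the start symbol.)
No. Predict set conflict for F: { 'e' }

A grammar is LL(1) if for each non-terminal N with multiple productions, the predict sets of those productions are pairwise disjoint, where PREDICT(N → α) = (FIRST(α) \ {ε}) ∪ (FOLLOW(N) if α ⇒* ε).

Relevant sets:
  FIRST(X) = { 'a', 'e' }
  FIRST(Y) = { 'a', 'e', ε }
  FIRST(F) = { 'a', 'e', ε }
  FOLLOW(F) = { $, 'a', 'e' }
  FOLLOW(Y) = { 'a', 'e' }

For F:
  PREDICT(F → e X S) = { 'e' }
  PREDICT(F → X e) = { 'a', 'e' }
  PREDICT(F → ε) = { $, 'a', 'e' }
For S:
  PREDICT(S → Y X) = { 'a', 'e' }
  PREDICT(S → e Y a) = { 'e' }
For Y:
  PREDICT(Y → a) = { 'a' }
  PREDICT(Y → F) = { 'a', 'e' }
X has a single production, so nothing to check there.

Conflict found: Predict set conflict for F: { 'e' }
The grammar is NOT LL(1).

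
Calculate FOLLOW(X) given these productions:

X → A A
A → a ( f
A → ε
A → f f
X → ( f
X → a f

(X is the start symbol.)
To compute FOLLOW(X), find every occurrence of X on a right-hand side N → α X β: add FIRST(β) \ {ε}, and if β is empty or nullable also add FOLLOW(N). Iterate to a fixed point.

X is the start symbol, so $ ∈ FOLLOW(X).
X does not occur on any right-hand side.

Taking the union: FOLLOW(X) = { $ }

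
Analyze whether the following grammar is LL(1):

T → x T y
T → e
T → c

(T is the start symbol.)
A grammar is LL(1) if for each non-terminal N with multiple productions, the predict sets of those productions are pairwise disjoint, where PREDICT(N → α) = (FIRST(α) \ {ε}) ∪ (FOLLOW(N) if α ⇒* ε).

For T:
  PREDICT(T → x T y) = { 'x' }
  PREDICT(T → e) = { 'e' }
  PREDICT(T → c) = { 'c' }

All predict sets are disjoint. The grammar IS LL(1).

Answer: Yes, the grammar is LL(1).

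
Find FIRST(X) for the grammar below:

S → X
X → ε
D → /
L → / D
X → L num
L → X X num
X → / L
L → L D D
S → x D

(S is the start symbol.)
FIRST sets of the other non-terminals involved (by the same procedure, iterated to a fixed point):
  FIRST(L) = { '/', 'num' }

From X → ε:
  - ε-production, so ε ∈ FIRST(X)
From X → L num:
  - L is a non-terminal: add FIRST(L) \ {ε} = { '/', 'num' }
    L is not nullable, so stop
From X → / L:
  - '/' is a terminal: add '/' and stop

Collecting: FIRST(X) = { '/', 'num', ε }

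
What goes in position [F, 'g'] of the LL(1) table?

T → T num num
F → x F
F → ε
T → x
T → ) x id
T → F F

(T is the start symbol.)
To find M[F, 'g'], we find productions for F where 'g' is in the predict set (PREDICT(N → α) = (FIRST(α) \ {ε}) ∪ (FOLLOW(N) if α ⇒* ε)).

Relevant sets:
  FOLLOW(F) = { $, 'num', 'x' }

F → x F: PREDICT = { 'x' }
F → ε: PREDICT = { $, 'num', 'x' }

M[F, 'g'] is empty (no production applies)

Answer: Empty (error entry)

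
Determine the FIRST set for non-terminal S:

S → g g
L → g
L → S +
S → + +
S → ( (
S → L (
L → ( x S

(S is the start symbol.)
FIRST sets of the other non-terminals involved (by the same procedure, iterated to a fixed point):
  FIRST(L) = { '(', '+', 'g' }

From S → g g:
  - g is a terminal: add 'g' and stop
From S → + +:
  - '+' is a terminal: add '+' and stop
From S → ( (:
  - '(' is a terminal: add '(' and stop
From S → L (:
  - L is a non-terminal: add FIRST(L) \ {ε} = { '(', '+', 'g' }
    L is not nullable, so stop

Collecting: FIRST(S) = { '(', '+', 'g' }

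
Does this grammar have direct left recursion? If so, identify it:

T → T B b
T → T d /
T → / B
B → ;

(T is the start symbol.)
Yes, T is left-recursive

T → T B b: LEFT RECURSIVE (starts with T)
T → T d /: LEFT RECURSIVE (starts with T)
T → / B: starts with '/'
B → ;: starts with ';'

The grammar has direct left recursion on: T.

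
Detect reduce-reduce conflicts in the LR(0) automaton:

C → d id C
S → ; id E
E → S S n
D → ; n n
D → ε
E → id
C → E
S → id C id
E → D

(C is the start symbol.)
A reduce-reduce conflict occurs when an LR(0) state has two complete items [A → α .] and [B → β .] — both call for a reduction, and with no lookahead the parser cannot choose between them.

Augment with C' → C and build the canonical LR(0) collection (I0 = CLOSURE({[C' → . C]}), then GOTO on every symbol after a dot until no new states appear). It has 20 states:
  I0: { [C → . E], [C → . d id C], [C' → . C], [D → . ; n n], [D → .], [E → . D], [E → . S S n], [E → . id], [S → . ; id E], [S → . id C id] }  — shift, reduce
  I1: { [D → ; . n n], [S → ; . id E] }  — shift
  I2: { [C' → C .] }  — accept
  I3: { [E → D .] }  — reduce
  I4: { [C → E .] }  — reduce
  I5: { [E → S . S n], [S → . ; id E], [S → . id C id] }  — shift
  I6: { [C → d . id C] }  — shift
  I7: { [C → . E], [C → . d id C], [D → . ; n n], [D → .], [E → . D], [E → . S S n], [E → . id], [E → id .], [S → . ; id E], [S → . id C id], [S → id . C id] }  — shift, 2 reduces
  I8: { [S → id C . id] }  — shift
  I9: { [S → id C id .] }  — reduce
  I10: { [C → . E], [C → . d id C], [C → d id . C], [D → . ; n n], [D → .], [E → . D], [E → . S S n], [E → . id], [S → . ; id E], [S → . id C id] }  — shift, reduce
  I11: { [C → d id C .] }  — reduce
  I12: { [S → ; . id E] }  — shift
  I13: { [E → S S . n] }  — shift
  I14: { [C → . E], [C → . d id C], [D → . ; n n], [D → .], [E → . D], [E → . S S n], [E → . id], [S → . ; id E], [S → . id C id], [S → id . C id] }  — shift, reduce
  I15: { [E → S S n .] }  — reduce
  I16: { [D → . ; n n], [D → .], [E → . D], [E → . S S n], [E → . id], [S → . ; id E], [S → . id C id], [S → ; id . E] }  — shift, reduce
  I17: { [S → ; id E .] }  — reduce
  I18: { [D → ; n . n] }  — shift
  I19: { [D → ; n n .] }  — reduce

I7 contains complete items [D → .], [E → id .] — reduce-reduce conflict.

Answer: Yes — I7: [D → .] vs [E → id .]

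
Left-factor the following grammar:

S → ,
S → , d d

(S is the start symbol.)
S → , S'
S' → ε
S' → d d

Left-factoring transforms A → αβ₁ | αβ₂ into A → αA' and A' → β₁ | β₂
(α is the longest common prefix among the alternatives). Repeat until
no nonterminal has two alternatives with a common prefix.

Round 1: S has alternatives sharing prefix ','. Introduce S': S → , S'
  Add: S' → ε
  Add: S' → d d

No remaining common prefixes — done.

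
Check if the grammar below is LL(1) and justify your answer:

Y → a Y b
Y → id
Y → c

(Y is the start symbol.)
For Y:
  PREDICT(Y → a Y b) = { 'a' }
  PREDICT(Y → id) = { 'id' }
  PREDICT(Y → c) = { 'c' }

All predict sets are disjoint. The grammar IS LL(1).

Answer: Yes, the grammar is LL(1).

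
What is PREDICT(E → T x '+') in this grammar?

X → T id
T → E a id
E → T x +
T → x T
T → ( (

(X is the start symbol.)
{ '(', 'x' }

PREDICT(E → T x '+') = (FIRST(RHS) \ {ε}) ∪ (FOLLOW(E) if ε ∈ FIRST(RHS), i.e. RHS ⇒* ε)
FIRST(T) = { '(', 'x' }
FIRST(T x '+') = { '(', 'x' }
ε ∉ FIRST(T x '+'), so FOLLOW(E) is not added.
PREDICT(E → T x '+') = { '(', 'x' }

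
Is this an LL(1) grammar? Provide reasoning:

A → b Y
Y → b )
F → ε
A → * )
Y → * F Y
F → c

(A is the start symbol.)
A grammar is LL(1) if for each non-terminal N with multiple productions, the predict sets of those productions are pairwise disjoint, where PREDICT(N → α) = (FIRST(α) \ {ε}) ∪ (FOLLOW(N) if α ⇒* ε).

Relevant sets:
  FOLLOW(F) = { '*', 'b' }

For A:
  PREDICT(A → b Y) = { 'b' }
  PREDICT(A → '*' ')') = { '*' }
For Y:
  PREDICT(Y → b ')') = { 'b' }
  PREDICT(Y → '*' F Y) = { '*' }
For F:
  PREDICT(F → ε) = { '*', 'b' }
  PREDICT(F → c) = { 'c' }

All predict sets are disjoint. The grammar IS LL(1).

Answer: Yes, the grammar is LL(1).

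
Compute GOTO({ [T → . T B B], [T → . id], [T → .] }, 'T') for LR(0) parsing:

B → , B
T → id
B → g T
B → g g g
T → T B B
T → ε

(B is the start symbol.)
GOTO(I, 'T') = CLOSURE({ [A → αX.β] : [A → α.Xβ] ∈ I, X = 'T' })

Items with dot before 'T', with the dot advanced:
  [T → . T B B] → [T → T . B B]
Closure of the advanced items:
  [T → T . B B] has the dot before B: add [B → . , B], [B → . g T], [B → . g g g]

GOTO = { [B → . , B], [B → . g T], [B → . g g g], [T → T . B B] }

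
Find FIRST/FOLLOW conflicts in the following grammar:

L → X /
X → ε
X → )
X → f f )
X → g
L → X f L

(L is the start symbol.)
Yes. X → f f ')' with FOLLOW(X) on { 'f' }

Nullable non-terminals: X.

X: nullable alternative(s) X → ε; FOLLOW(X) = { '/', 'f' }
  X → ε: FIRST \ {ε} = { } — this is the only nullable alternative, skip
  X → ): FIRST \ {ε} = { ')' } — disjoint from FOLLOW(X)
  X → f f ): FIRST \ {ε} = { 'f' } — overlaps FOLLOW(X) on { 'f' }: CONFLICT
  X → g: FIRST \ {ε} = { 'g' } — disjoint from FOLLOW(X)

L has no nullable alternative, so no FIRST/FOLLOW check is needed there.

So the grammar has 1 FIRST/FOLLOW conflict (marked CONFLICT above).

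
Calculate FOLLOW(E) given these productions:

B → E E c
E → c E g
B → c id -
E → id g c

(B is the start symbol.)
To compute FOLLOW(E), find every occurrence of E on a right-hand side N → α E β: add FIRST(β) \ {ε}, and if β is empty or nullable also add FOLLOW(N). Iterate to a fixed point.

In B → E E c: E is followed by E c, add FIRST(E c) \ {ε} = { 'c', 'id' }
In B → E E c: E is followed by c, add FIRST(c) \ {ε} = { 'c' }
In E → c E g: E is followed by g, add FIRST(g) \ {ε} = { 'g' }

Taking the union: FOLLOW(E) = { 'c', 'g', 'id' }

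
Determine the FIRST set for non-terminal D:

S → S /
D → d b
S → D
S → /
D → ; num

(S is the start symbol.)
To compute FIRST(D), examine every production with D on the left-hand side, reading each right-hand side left to right until a non-nullable symbol is reached.

From D → d b:
  - d is a terminal: add 'd' and stop
From D → ; num:
  - ';' is a terminal: add ';' and stop

Collecting: FIRST(D) = { ';', 'd' }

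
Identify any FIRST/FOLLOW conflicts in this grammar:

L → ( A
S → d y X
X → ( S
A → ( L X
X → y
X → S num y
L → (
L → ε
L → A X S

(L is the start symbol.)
A FIRST/FOLLOW conflict occurs when a non-terminal N has a nullable alternative N → β (β ⇒* ε) and another alternative N → α with FIRST(α) ∩ FOLLOW(N) ≠ ∅: on such a lookahead the parser cannot decide between expanding α and letting N vanish via β.

Nullable non-terminals: L.
FIRST sets used below: FIRST(A) = { '(' }

L: nullable alternative(s) L → ε; FOLLOW(L) = { $, '(', 'd', 'y' }
  L → ( A: FIRST \ {ε} = { '(' } — overlaps FOLLOW(L) on { '(' }: CONFLICT
  L → (: FIRST \ {ε} = { '(' } — overlaps FOLLOW(L) on { '(' }: CONFLICT
  L → ε: FIRST \ {ε} = { } — this is the only nullable alternative, skip
  L → A X S: FIRST \ {ε} = { '(' } — overlaps FOLLOW(L) on { '(' }: CONFLICT

A, S, X have no nullable alternative, so no FIRST/FOLLOW check is needed there.

So the grammar has 3 FIRST/FOLLOW conflicts (marked CONFLICT above).

Answer: Yes. L → '(' A with FOLLOW(L) on { '(' }; L → '(' with FOLLOW(L) on { '(' }; L → A X S with FOLLOW(L) on { '(' }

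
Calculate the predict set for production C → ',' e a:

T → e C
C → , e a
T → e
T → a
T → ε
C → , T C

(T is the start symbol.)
PREDICT(C → ',' e a) = (FIRST(RHS) \ {ε}) ∪ (FOLLOW(C) if ε ∈ FIRST(RHS), i.e. RHS ⇒* ε)
FIRST(',' e a) = { ',' }
ε ∉ FIRST(',' e a), so FOLLOW(C) is not added.
PREDICT(C → ',' e a) = { ',' }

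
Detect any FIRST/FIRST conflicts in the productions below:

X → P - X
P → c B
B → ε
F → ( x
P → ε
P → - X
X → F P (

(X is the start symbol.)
FIRST sets of the non-terminals at (or reachable through a nullable prefix from) the front of some alternative:
  FIRST(P) = { '-', 'c', ε }
  FIRST(F) = { '(' }

Productions for X:
  X → P - X: FIRST = { '-', 'c' }
  X → F P (: FIRST = { '(' }
Productions for P:
  P → c B: FIRST = { 'c' }
  P → ε: FIRST = { ε }
  P → - X: FIRST = { '-' }
B, F have only one production, so no FIRST/FIRST conflict is possible there.

All alternatives of each non-terminal have pairwise disjoint FIRST sets.

Answer: No FIRST/FIRST conflicts.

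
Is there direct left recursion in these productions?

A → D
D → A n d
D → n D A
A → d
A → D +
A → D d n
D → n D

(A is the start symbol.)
Direct left recursion occurs when N → N α for some non-terminal N (the right-hand side begins with the left-hand side itself).

A → D: starts with D
D → A n d: starts with A
D → n D A: starts with n
A → d: starts with d
A → D +: starts with D
A → D d n: starts with D
D → n D: starts with n

No direct left recursion found.

Answer: No direct left recursion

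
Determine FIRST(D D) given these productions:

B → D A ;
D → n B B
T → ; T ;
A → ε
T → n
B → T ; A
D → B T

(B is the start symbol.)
FIRST sets of the non-terminals involved (from the grammar, by fixed-point iteration):
  FIRST(D) = { ';', 'n' }

To compute FIRST(D D), process the symbols left to right:
Symbol D is a non-terminal. Add FIRST(D) \ {ε} = { ';', 'n' }
D is not nullable (ε ∉ FIRST(D)), so stop here.
FIRST(D D) = { ';', 'n' }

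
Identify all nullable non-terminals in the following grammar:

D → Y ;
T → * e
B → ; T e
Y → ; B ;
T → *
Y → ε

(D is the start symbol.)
A non-terminal is nullable if it can derive ε (the empty string): either it has an ε-production, or it has a production whose right-hand side consists entirely of nullable non-terminals.

ε-productions: Y → ε
So Y is immediately nullable.
No further non-terminal can be added: every production for the remaining non-terminals contains a terminal or a non-nullable non-terminal.
Nullable = { 'Y' }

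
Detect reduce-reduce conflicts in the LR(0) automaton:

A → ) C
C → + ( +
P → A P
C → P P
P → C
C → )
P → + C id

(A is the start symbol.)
Yes — I6: [A → ) C .] vs [P → C .]

A reduce-reduce conflict occurs when an LR(0) state has two complete items [A → α .] and [B → β .] — both call for a reduction, and with no lookahead the parser cannot choose between them.

Augment with A' → A and build the canonical LR(0) collection (I0 = CLOSURE({[A' → . A]}), then GOTO on every symbol after a dot until no new states appear). It has 15 states:
  I0: { [A → . ) C], [A' → . A] }  — shift
  I1: { [A → ) . C], [A → . ) C], [C → . )], [C → . + ( +], [C → . P P], [P → . + C id], [P → . A P], [P → . C] }  — shift
  I2: { [A' → A .] }  — accept
  I3: { [A → ) . C], [A → . ) C], [C → ) .], [C → . )], [C → . + ( +], [C → . P P], [P → . + C id], [P → . A P], [P → . C] }  — shift, reduce
  I4: { [A → . ) C], [C → + . ( +], [C → . )], [C → . + ( +], [C → . P P], [P → + . C id], [P → . + C id], [P → . A P], [P → . C] }  — shift
  I5: { [A → . ) C], [C → . )], [C → . + ( +], [C → . P P], [P → . + C id], [P → . A P], [P → . C], [P → A . P] }  — shift
  I6: { [A → ) C .], [P → C .] }  — 2 reduces
  I7: { [A → . ) C], [C → . )], [C → . + ( +], [C → . P P], [C → P . P], [P → . + C id], [P → . A P], [P → . C] }  — shift
  I8: { [P → C .] }  — reduce
  I9: { [A → . ) C], [C → . )], [C → . + ( +], [C → . P P], [C → P . P], [C → P P .], [P → . + C id], [P → . A P], [P → . C] }  — shift, reduce
  I10: { [A → . ) C], [C → . )], [C → . + ( +], [C → . P P], [C → P . P], [P → . + C id], [P → . A P], [P → . C], [P → A P .] }  — shift, reduce
  I11: { [C → + ( . +] }  — shift
  I12: { [P → + C . id], [P → C .] }  — shift, reduce
  I13: { [P → + C id .] }  — reduce
  I14: { [C → + ( + .] }  — reduce

I6 contains complete items [A → ) C .], [P → C .] — reduce-reduce conflict.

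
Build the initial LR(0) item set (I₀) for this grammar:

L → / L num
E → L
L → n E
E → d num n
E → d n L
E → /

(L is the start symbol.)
First, augment the grammar with L' → L
I₀ = CLOSURE({ [L' → . L] }):
  [L' → . L] has the dot before L: add [L → . / L num], [L → . n E]
No further items can be added.

I₀ = { [L → . / L num], [L → . n E], [L' → . L] }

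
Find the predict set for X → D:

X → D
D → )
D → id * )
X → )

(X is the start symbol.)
PREDICT(X → D) = (FIRST(RHS) \ {ε}) ∪ (FOLLOW(X) if ε ∈ FIRST(RHS), i.e. RHS ⇒* ε)
FIRST(D) = { ')', 'id' }
FIRST(D) = { ')', 'id' }
ε ∉ FIRST(D), so FOLLOW(X) is not added.
PREDICT(X → D) = { ')', 'id' }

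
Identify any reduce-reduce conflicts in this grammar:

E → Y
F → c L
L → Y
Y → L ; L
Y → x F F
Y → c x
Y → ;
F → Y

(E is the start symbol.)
Augment with E' → E and build the canonical LR(0) collection (I0 = CLOSURE({[E' → . E]}), then GOTO on every symbol after a dot until no new states appear). It has 17 states:
  I0: { [E → . Y], [E' → . E], [L → . Y], [Y → . ;], [Y → . L ; L], [Y → . c x], [Y → . x F F] }  — shift
  I1: { [Y → ; .] }  — reduce
  I2: { [E' → E .] }  — accept
  I3: { [Y → L . ; L] }  — shift
  I4: { [E → Y .], [L → Y .] }  — 2 reduces
  I5: { [Y → c . x] }  — shift
  I6: { [F → . Y], [F → . c L], [L → . Y], [Y → . ;], [Y → . L ; L], [Y → . c x], [Y → . x F F], [Y → x . F F] }  — shift
  I7: { [F → . Y], [F → . c L], [L → . Y], [Y → . ;], [Y → . L ; L], [Y → . c x], [Y → . x F F], [Y → x F . F] }  — shift
  I8: { [F → Y .], [L → Y .] }  — 2 reduces
  I9: { [F → c . L], [L → . Y], [Y → . ;], [Y → . L ; L], [Y → . c x], [Y → . x F F], [Y → c . x] }  — shift
  I10: { [F → c L .], [Y → L . ; L] }  — shift, reduce
  I11: { [L → Y .] }  — reduce
  I12: { [F → . Y], [F → . c L], [L → . Y], [Y → . ;], [Y → . L ; L], [Y → . c x], [Y → . x F F], [Y → c x .], [Y → x . F F] }  — shift, reduce
  I13: { [L → . Y], [Y → . ;], [Y → . L ; L], [Y → . c x], [Y → . x F F], [Y → L ; . L] }  — shift
  I14: { [Y → L . ; L], [Y → L ; L .] }  — shift, reduce
  I15: { [Y → x F F .] }  — reduce
  I16: { [Y → c x .] }  — reduce

I4 contains complete items [E → Y .], [L → Y .] — reduce-reduce conflict.
I8 contains complete items [F → Y .], [L → Y .] — reduce-reduce conflict.

Answer: Yes — I4: [E → Y .] vs [L → Y .]; I8: [F → Y .] vs [L → Y .]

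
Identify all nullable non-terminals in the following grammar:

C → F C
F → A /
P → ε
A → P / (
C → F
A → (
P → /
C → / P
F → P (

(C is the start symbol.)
{ 'P' }

ε-productions: P → ε
So P is immediately nullable.
No further non-terminal can be added: every production for the remaining non-terminals contains a terminal or a non-nullable non-terminal.
Nullable = { 'P' }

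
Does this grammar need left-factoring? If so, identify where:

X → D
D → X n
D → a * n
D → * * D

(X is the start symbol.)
Left-factoring is needed when two productions for the same non-terminal
share a common prefix on the right-hand side.

Productions for D:
  D → X n
  D → a * n
  D → * * D

No common prefixes found.

Answer: No, left-factoring is not needed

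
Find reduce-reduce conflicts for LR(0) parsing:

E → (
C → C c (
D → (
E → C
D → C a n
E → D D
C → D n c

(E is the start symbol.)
Yes — I1: [D → ( .] vs [E → ( .]

Augment with E' → E and build the canonical LR(0) collection (I0 = CLOSURE({[E' → . E]}), then GOTO on every symbol after a dot until no new states appear). It has 14 states:
  I0: { [C → . C c (], [C → . D n c], [D → . (], [D → . C a n], [E → . (], [E → . C], [E → . D D], [E' → . E] }  — shift
  I1: { [D → ( .], [E → ( .] }  — 2 reduces
  I2: { [C → C . c (], [D → C . a n], [E → C .] }  — shift, reduce
  I3: { [C → . C c (], [C → . D n c], [C → D . n c], [D → . (], [D → . C a n], [E → D . D] }  — shift
  I4: { [E' → E .] }  — accept
  I5: { [D → ( .] }  — reduce
  I6: { [C → C . c (], [D → C . a n] }  — shift
  I7: { [C → D . n c], [E → D D .] }  — shift, reduce
  I8: { [C → D n . c] }  — shift
  I9: { [C → D n c .] }  — reduce
  I10: { [D → C a . n] }  — shift
  I11: { [C → C c . (] }  — shift
  I12: { [C → C c ( .] }  — reduce
  I13: { [D → C a n .] }  — reduce

I1 contains complete items [D → ( .], [E → ( .] — reduce-reduce conflict.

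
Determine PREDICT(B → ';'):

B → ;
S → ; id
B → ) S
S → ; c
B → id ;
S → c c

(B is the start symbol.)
PREDICT(B → ';') = (FIRST(RHS) \ {ε}) ∪ (FOLLOW(B) if ε ∈ FIRST(RHS), i.e. RHS ⇒* ε)
FIRST(';') = { ';' }
ε ∉ FIRST(';'), so FOLLOW(B) is not added.
PREDICT(B → ';') = { ';' }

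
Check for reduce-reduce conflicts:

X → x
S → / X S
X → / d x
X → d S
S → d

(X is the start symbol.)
No reduce-reduce conflicts

A reduce-reduce conflict occurs when an LR(0) state has two complete items [A → α .] and [B → β .] — both call for a reduction, and with no lookahead the parser cannot choose between them.

Augment with X' → X and build the canonical LR(0) collection (I0 = CLOSURE({[X' → . X]}), then GOTO on every symbol after a dot until no new states appear). It has 12 states:
  I0: { [X → . / d x], [X → . d S], [X → . x], [X' → . X] }  — shift
  I1: { [X → / . d x] }  — shift
  I2: { [X' → X .] }  — accept
  I3: { [S → . / X S], [S → . d], [X → d . S] }  — shift
  I4: { [X → x .] }  — reduce
  I5: { [S → / . X S], [X → . / d x], [X → . d S], [X → . x] }  — shift
  I6: { [X → d S .] }  — reduce
  I7: { [S → d .] }  — reduce
  I8: { [S → . / X S], [S → . d], [S → / X . S] }  — shift
  I9: { [S → / X S .] }  — reduce
  I10: { [X → / d . x] }  — shift
  I11: { [X → / d x .] }  — reduce

No state contains more than one complete item.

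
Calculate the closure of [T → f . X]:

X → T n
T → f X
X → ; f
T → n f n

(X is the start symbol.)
To compute CLOSURE, for each item [A → α.Bβ] where B is a non-terminal, add [B → .γ] for all productions B → γ; repeat for the newly added items until nothing changes.

Start with: [T → f . X]
  [T → f . X] has the dot before X: add [X → . T n], [X → . ; f]
  [X → . T n] has the dot before T: add [T → . f X], [T → . n f n]
No further items can be added.

CLOSURE = { [T → . f X], [T → . n f n], [T → f . X], [X → . ; f], [X → . T n] }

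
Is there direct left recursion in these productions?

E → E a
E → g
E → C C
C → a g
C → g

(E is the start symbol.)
Direct left recursion occurs when N → N α for some non-terminal N (the right-hand side begins with the left-hand side itself).

E → E a: LEFT RECURSIVE (starts with E)
E → g: starts with g
E → C C: starts with C
C → a g: starts with a
C → g: starts with g

The grammar has direct left recursion on: E.

Answer: Yes, E is left-recursive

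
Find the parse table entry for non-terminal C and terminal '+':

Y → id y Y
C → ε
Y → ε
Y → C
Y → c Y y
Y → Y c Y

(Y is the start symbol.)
Empty (error entry)

To find M[C, '+'], we find productions for C where '+' is in the predict set (PREDICT(N → α) = (FIRST(α) \ {ε}) ∪ (FOLLOW(N) if α ⇒* ε)).

Relevant sets:
  FOLLOW(C) = { $, 'c', 'y' }

C → ε: PREDICT = { $, 'c', 'y' }

M[C, '+'] is empty (no production applies)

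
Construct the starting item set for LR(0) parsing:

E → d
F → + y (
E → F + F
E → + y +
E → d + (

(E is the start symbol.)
First, augment the grammar with E' → E
I₀ = CLOSURE({ [E' → . E] }):
  [E' → . E] has the dot before E: add [E → . d], [E → . F + F], [E → . + y +], [E → . d + (]
  [E → . F + F] has the dot before F: add [F → . + y (]
No further items can be added.

I₀ = { [E → . + y +], [E → . F + F], [E → . d + (], [E → . d], [E' → . E], [F → . + y (] }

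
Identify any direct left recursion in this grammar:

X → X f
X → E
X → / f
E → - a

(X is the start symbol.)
Direct left recursion occurs when N → N α for some non-terminal N (the right-hand side begins with the left-hand side itself).

X → X f: LEFT RECURSIVE (starts with X)
X → E: starts with E
X → / f: starts with '/'
E → - a: starts with '-'

The grammar has direct left recursion on: X.

Answer: Yes, X is left-recursive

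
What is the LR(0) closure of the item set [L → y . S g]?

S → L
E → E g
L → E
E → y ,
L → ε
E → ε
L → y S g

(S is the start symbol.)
{ [E → . E g], [E → . y ,], [E → .], [L → . E], [L → . y S g], [L → .], [L → y . S g], [S → . L] }

Start with: [L → y . S g]
  [L → y . S g] has the dot before S: add [S → . L]
  [S → . L] has the dot before L: add [L → . E], [L → .], [L → . y S g]
  [L → . E] has the dot before E: add [E → . E g], [E → . y ,], [E → .]
No further items can be added.

CLOSURE = { [E → . E g], [E → . y ,], [E → .], [L → . E], [L → . y S g], [L → .], [L → y . S g], [S → . L] }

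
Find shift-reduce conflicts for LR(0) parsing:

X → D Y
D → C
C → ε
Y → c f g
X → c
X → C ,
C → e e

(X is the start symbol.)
Yes — I0: [C → .] vs [C → . e e]; I1: [D → C .] vs [X → C . ,]

A shift-reduce conflict occurs when an LR(0) state has both:
  - a complete (reduce) item [A → α .] (dot at the end), and
  - a shift item [B → β . c γ] (dot before a terminal).

Augment with X' → X and build the canonical LR(0) collection (I0 = CLOSURE({[X' → . X]}), then GOTO on every symbol after a dot until no new states appear). It has 12 states:
  I0: { [C → . e e], [C → .], [D → . C], [X → . C ,], [X → . D Y], [X → . c], [X' → . X] }  — shift, reduce
  I1: { [D → C .], [X → C . ,] }  — shift, reduce
  I2: { [X → D . Y], [Y → . c f g] }  — shift
  I3: { [X' → X .] }  — accept
  I4: { [X → c .] }  — reduce
  I5: { [C → e . e] }  — shift
  I6: { [C → e e .] }  — reduce
  I7: { [X → D Y .] }  — reduce
  I8: { [Y → c . f g] }  — shift
  I9: { [Y → c f . g] }  — shift
  I10: { [Y → c f g .] }  — reduce
  I11: { [X → C , .] }  — reduce

I0 contains reduce item [C → .] and shift items [C → . e e], [X → . c] — shift-reduce conflict.
I1 contains reduce item [D → C .] and shift item [X → C . ,] — shift-reduce conflict.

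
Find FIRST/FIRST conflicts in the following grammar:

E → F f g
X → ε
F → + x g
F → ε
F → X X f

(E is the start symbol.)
No FIRST/FIRST conflicts.

FIRST sets of the non-terminals at (or reachable through a nullable prefix from) the front of some alternative:
  FIRST(X) = { ε }

Productions for F:
  F → + x g: FIRST = { '+' }
  F → ε: FIRST = { ε }
  F → X X f: FIRST = { 'f' }
E, X have only one production, so no FIRST/FIRST conflict is possible there.

All alternatives of each non-terminal have pairwise disjoint FIRST sets.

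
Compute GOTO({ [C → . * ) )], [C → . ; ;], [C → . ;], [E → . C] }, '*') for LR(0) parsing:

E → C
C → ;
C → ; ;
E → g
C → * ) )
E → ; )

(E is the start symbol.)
GOTO(I, '*') = CLOSURE({ [A → αX.β] : [A → α.Xβ] ∈ I, X = '*' })

Items with dot before '*', with the dot advanced:
  [C → . * ) )] → [C → * . ) )]
Closure adds nothing (no advanced item has the dot before a non-terminal).

GOTO = { [C → * . ) )] }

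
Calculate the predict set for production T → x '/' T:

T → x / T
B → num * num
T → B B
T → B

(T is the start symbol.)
PREDICT(T → x '/' T) = (FIRST(RHS) \ {ε}) ∪ (FOLLOW(T) if ε ∈ FIRST(RHS), i.e. RHS ⇒* ε)
FIRST(x '/' T) = { 'x' }
ε ∉ FIRST(x '/' T), so FOLLOW(T) is not added.
PREDICT(T → x '/' T) = { 'x' }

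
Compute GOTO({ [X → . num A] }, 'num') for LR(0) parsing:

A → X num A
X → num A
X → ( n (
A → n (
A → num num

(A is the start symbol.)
{ [A → . X num A], [A → . n (], [A → . num num], [X → . ( n (], [X → . num A], [X → num . A] }

GOTO(I, 'num') = CLOSURE({ [A → αX.β] : [A → α.Xβ] ∈ I, X = 'num' })

Items with dot before 'num', with the dot advanced:
  [X → . num A] → [X → num . A]
Closure of the advanced items:
  [X → num . A] has the dot before A: add [A → . X num A], [A → . n (], [A → . num num]
  [A → . X num A] has the dot before X: add [X → . num A], [X → . ( n (]

GOTO = { [A → . X num A], [A → . n (], [A → . num num], [X → . ( n (], [X → . num A], [X → num . A] }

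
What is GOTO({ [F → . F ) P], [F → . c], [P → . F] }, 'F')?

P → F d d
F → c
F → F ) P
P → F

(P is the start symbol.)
GOTO(I, 'F') = CLOSURE({ [A → αX.β] : [A → α.Xβ] ∈ I, X = 'F' })

Items with dot before 'F', with the dot advanced:
  [F → . F ) P] → [F → F . ) P]
  [P → . F] → [P → F .]
Closure adds nothing (no advanced item has the dot before a non-terminal).

GOTO = { [F → F . ) P], [P → F .] }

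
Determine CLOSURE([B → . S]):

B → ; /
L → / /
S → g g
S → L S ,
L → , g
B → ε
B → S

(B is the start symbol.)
{ [B → . S], [L → . , g], [L → . / /], [S → . L S ,], [S → . g g] }

Start with: [B → . S]
  [B → . S] has the dot before S: add [S → . g g], [S → . L S ,]
  [S → . L S ,] has the dot before L: add [L → . / /], [L → . , g]
No further items can be added.

CLOSURE = { [B → . S], [L → . , g], [L → . / /], [S → . L S ,], [S → . g g] }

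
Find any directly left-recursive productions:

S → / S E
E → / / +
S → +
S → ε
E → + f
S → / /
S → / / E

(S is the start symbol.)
No direct left recursion

Direct left recursion occurs when N → N α for some non-terminal N (the right-hand side begins with the left-hand side itself).

S → / S E: starts with '/'
E → / / +: starts with '/'
S → +: starts with '+'
S → ε: starts with ε
E → + f: starts with '+'
S → / /: starts with '/'
S → / / E: starts with '/'

No direct left recursion found.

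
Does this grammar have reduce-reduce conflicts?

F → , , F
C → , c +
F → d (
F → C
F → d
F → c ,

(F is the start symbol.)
No reduce-reduce conflicts

A reduce-reduce conflict occurs when an LR(0) state has two complete items [A → α .] and [B → β .] — both call for a reduction, and with no lookahead the parser cannot choose between them.

Augment with F' → F and build the canonical LR(0) collection (I0 = CLOSURE({[F' → . F]}), then GOTO on every symbol after a dot until no new states appear). It has 12 states:
  I0: { [C → . , c +], [F → . , , F], [F → . C], [F → . c ,], [F → . d (], [F → . d], [F' → . F] }  — shift
  I1: { [C → , . c +], [F → , . , F] }  — shift
  I2: { [F → C .] }  — reduce
  I3: { [F' → F .] }  — accept
  I4: { [F → c . ,] }  — shift
  I5: { [F → d . (], [F → d .] }  — shift, reduce
  I6: { [F → d ( .] }  — reduce
  I7: { [F → c , .] }  — reduce
  I8: { [C → . , c +], [F → , , . F], [F → . , , F], [F → . C], [F → . c ,], [F → . d (], [F → . d] }  — shift
  I9: { [C → , c . +] }  — shift
  I10: { [C → , c + .] }  — reduce
  I11: { [F → , , F .] }  — reduce

No state contains more than one complete item.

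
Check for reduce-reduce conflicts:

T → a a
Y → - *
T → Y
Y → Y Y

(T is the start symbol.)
Augment with T' → T and build the canonical LR(0) collection (I0 = CLOSURE({[T' → . T]}), then GOTO on every symbol after a dot until no new states appear). It has 8 states:
  I0: { [T → . Y], [T → . a a], [T' → . T], [Y → . - *], [Y → . Y Y] }  — shift
  I1: { [Y → - . *] }  — shift
  I2: { [T' → T .] }  — accept
  I3: { [T → Y .], [Y → . - *], [Y → . Y Y], [Y → Y . Y] }  — shift, reduce
  I4: { [T → a . a] }  — shift
  I5: { [T → a a .] }  — reduce
  I6: { [Y → . - *], [Y → . Y Y], [Y → Y . Y], [Y → Y Y .] }  — shift, reduce
  I7: { [Y → - * .] }  — reduce

No state contains more than one complete item.

Answer: No reduce-reduce conflicts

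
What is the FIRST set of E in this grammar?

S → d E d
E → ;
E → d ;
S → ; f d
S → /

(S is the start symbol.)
{ ';', 'd' }

From E → ;:
  - ';' is a terminal: add ';' and stop
From E → d ;:
  - d is a terminal: add 'd' and stop

Collecting: FIRST(E) = { ';', 'd' }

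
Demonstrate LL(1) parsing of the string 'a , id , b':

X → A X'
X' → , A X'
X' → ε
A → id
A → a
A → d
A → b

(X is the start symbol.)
Stack is shown with the top on the left.

Stack     Input         Action
------------------------------
X $       a , id , b $  output X → A X'
A X' $    a , id , b $  output A → a
a X' $    a , id , b $  match 'a'
X' $      , id , b $    output X' → , A X'
, A X' $  , id , b $    match ','
A X' $    id , b $      output A → id
id X' $   id , b $      match 'id'
X' $      , b $         output X' → , A X'
, A X' $  , b $         match ','
A X' $    b $           output A → b
b X' $    b $           match 'b'
X' $      $             output X' → ε
$         $             accept

The string is accepted.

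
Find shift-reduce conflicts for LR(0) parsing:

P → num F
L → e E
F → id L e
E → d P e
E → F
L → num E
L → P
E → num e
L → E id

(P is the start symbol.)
A shift-reduce conflict occurs when an LR(0) state has both:
  - a complete (reduce) item [A → α .] (dot at the end), and
  - a shift item [B → β . c γ] (dot before a terminal).

Augment with P' → P and build the canonical LR(0) collection (I0 = CLOSURE({[P' → . P]}), then GOTO on every symbol after a dot until no new states appear). It has 21 states:
  I0: { [P → . num F], [P' → . P] }  — shift
  I1: { [P' → P .] }  — accept
  I2: { [F → . id L e], [P → num . F] }  — shift
  I3: { [P → num F .] }  — reduce
  I4: { [E → . F], [E → . d P e], [E → . num e], [F → . id L e], [F → id . L e], [L → . E id], [L → . P], [L → . e E], [L → . num E], [P → . num F] }  — shift
  I5: { [L → E . id] }  — shift
  I6: { [E → F .] }  — reduce
  I7: { [F → id L . e] }  — shift
  I8: { [L → P .] }  — reduce
  I9: { [E → d . P e], [P → . num F] }  — shift
  I10: { [E → . F], [E → . d P e], [E → . num e], [F → . id L e], [L → e . E] }  — shift
  I11: { [E → . F], [E → . d P e], [E → . num e], [E → num . e], [F → . id L e], [L → num . E], [P → num . F] }  — shift
  I12: { [L → num E .] }  — reduce
  I13: { [E → F .], [P → num F .] }  — 2 reduces
  I14: { [E → num e .] }  — reduce
  I15: { [E → num . e] }  — shift
  I16: { [L → e E .] }  — reduce
  I17: { [E → d P . e] }  — shift
  I18: { [E → d P e .] }  — reduce
  I19: { [F → id L e .] }  — reduce
  I20: { [L → E id .] }  — reduce

No state contains both a complete item and a shift item.

Answer: No shift-reduce conflicts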